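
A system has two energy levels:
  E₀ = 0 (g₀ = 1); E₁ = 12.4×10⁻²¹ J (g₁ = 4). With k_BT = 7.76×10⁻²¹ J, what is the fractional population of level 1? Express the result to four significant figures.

Eᵢ/kT = 0, 1.59794.
Z = Σ gᵢe^(−Eᵢ/kT) = 1·e^(−0) + 4·e^(−1.59794) = 1.00000 + 0.809251 = 1.80925.
P₁ = g₁ e^(−E₁/kT) / Z = 0.809251/1.80925 = 0.4473.

0.4473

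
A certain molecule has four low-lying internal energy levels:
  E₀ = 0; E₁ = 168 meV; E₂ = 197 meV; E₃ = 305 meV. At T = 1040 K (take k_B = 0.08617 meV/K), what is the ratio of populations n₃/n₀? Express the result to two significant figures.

k_BT = 0.08617 × 1040 K = 89.62 meV.
n₃/n₀ = exp[−(E₃−E₀)/kT] = exp(−(305 meV)/(89.62 meV)) = exp(-3.403) = 0.033.

0.033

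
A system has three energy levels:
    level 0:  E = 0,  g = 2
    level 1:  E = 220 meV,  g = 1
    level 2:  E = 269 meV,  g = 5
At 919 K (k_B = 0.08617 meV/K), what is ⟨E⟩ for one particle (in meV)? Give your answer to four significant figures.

26.33 meV

k_BT = 0.08617 × 919 K = 79.1902 meV.
Eᵢ/kT = 0, 2.77812, 3.39688.
Z = Σ gᵢe^(−Eᵢ/kT) = 2·e^(−0) + 1·e^(−2.77812) + 5·e^(−3.39688) = 2.00000 + 0.0621552 + 0.167388 = 2.22954.
⟨E⟩ = Σ Eᵢ gᵢe^(−Eᵢ/kT) / Z = (0·2.00000 + 220·0.0621552 + 269·0.167388) / 2.22954 = 26.33 meV.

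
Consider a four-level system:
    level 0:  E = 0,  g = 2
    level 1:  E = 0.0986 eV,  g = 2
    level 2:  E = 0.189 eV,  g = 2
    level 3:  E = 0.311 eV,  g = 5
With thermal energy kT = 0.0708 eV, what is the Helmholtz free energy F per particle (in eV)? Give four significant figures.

-0.07025 eV

Eᵢ/kT = 0, 1.39266, 2.66949, 4.39266.
Z = Σ gᵢe^(−Eᵢ/kT) = 2·e^(−0) + 2·e^(−1.39266) + 2·e^(−2.66949) + 5·e^(−4.39266) = 2.00000 + 0.496827 + 0.138575 + 0.0618389 = 2.69724.
F = −kT ln Z = −0.0708 × ln(2.69724) = −0.0708 × 0.992229 = -0.07025 eV.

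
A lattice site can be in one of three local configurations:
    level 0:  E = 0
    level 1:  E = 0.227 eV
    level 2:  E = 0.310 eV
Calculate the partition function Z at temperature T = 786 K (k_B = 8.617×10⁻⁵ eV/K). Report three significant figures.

k_BT = 8.617×10⁻⁵ × 786 K = 0.067730 eV.
Eᵢ/kT = 0, 3.3515, 4.5770.
Z = Σ e^(−Eᵢ/kT) = e^(−0) + e^(−3.3515) + e^(−4.5770) = 1.0000 + 0.035032 + 0.010286 = 1.0453.

Z = 1.05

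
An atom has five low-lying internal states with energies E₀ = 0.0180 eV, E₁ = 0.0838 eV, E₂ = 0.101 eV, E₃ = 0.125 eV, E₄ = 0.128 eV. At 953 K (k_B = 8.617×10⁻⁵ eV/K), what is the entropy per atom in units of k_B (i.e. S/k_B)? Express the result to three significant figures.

k_BT = 8.617×10⁻⁵ × 953 K = 0.082120 eV.
Eᵢ/kT = 0.21919, 1.0205, 1.2299, 1.5222, 1.5587.
Z = Σ e^(−Eᵢ/kT) = e^(−0.21919) + e^(−1.0205) + e^(−1.2299) + e^(−1.5222) + e^(−1.5587) = 0.80317 + 0.36041 + 0.29232 + 0.21823 + 0.21041 = 1.8845.
⟨E⟩ = Σ EᵢPᵢ = 0.068132 eV.
S/k_B = ln Z + ⟨E⟩/kT = ln(1.8845) + 0.068132/0.082120 = 0.63366 + 0.82966 = 1.46.

1.46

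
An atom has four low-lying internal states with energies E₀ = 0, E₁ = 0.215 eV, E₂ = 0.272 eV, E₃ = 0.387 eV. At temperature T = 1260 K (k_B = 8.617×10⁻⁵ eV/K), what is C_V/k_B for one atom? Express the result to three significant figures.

0.917

k_BT = 8.617×10⁻⁵ × 1260 K = 0.10857 eV.
Eᵢ/kT = 0, 1.9803, 2.5053, 3.5645.
Z = Σ e^(−Eᵢ/kT) = e^(−0) + e^(−1.9803) + e^(−2.5053) + e^(−3.5645) = 1.0000 + 0.13803 + 0.081651 + 0.028311 = 1.2480.
⟨E⟩ = 0.050354 eV, ⟨E²⟩ = 0.013350 eV².
C_V/k_B = (⟨E²⟩ − ⟨E⟩²)/(kT)² = (0.013350 − 0.0025355)/0.011787 = 0.917.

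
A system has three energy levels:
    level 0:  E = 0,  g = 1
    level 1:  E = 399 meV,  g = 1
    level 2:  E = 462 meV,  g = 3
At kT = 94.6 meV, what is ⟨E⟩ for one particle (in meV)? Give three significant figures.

Eᵢ/kT = 0, 4.2178, 4.8837.
Z = Σ gᵢe^(−Eᵢ/kT) = 1·e^(−0) + 1·e^(−4.2178) + 3·e^(−4.8837) = 1.0000 + 0.014731 + 0.022707 = 1.0374.
⟨E⟩ = Σ Eᵢ gᵢe^(−Eᵢ/kT) / Z = (0·1.0000 + 399·0.014731 + 462·0.022707) / 1.0374 = 15.8 meV.

15.8 meV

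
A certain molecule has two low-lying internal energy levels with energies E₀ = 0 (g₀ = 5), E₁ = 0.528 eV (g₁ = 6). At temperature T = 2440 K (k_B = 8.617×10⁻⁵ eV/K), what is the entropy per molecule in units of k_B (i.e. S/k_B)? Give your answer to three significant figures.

1.93

k_BT = 8.617×10⁻⁵ × 2440 K = 0.21025 eV.
Eᵢ/kT = 0, 2.5113.
Z = Σ gᵢe^(−Eᵢ/kT) = 5·e^(−0) + 6·e^(−2.5113) = 5.0000 + 0.48698 = 5.4870.
⟨E⟩ = Σ EᵢPᵢ = 0.046861 eV.
S/k_B = ln Z + ⟨E⟩/kT = ln(5.4870) + 0.046861/0.21025 = 1.7024 + 0.22288 = 1.93.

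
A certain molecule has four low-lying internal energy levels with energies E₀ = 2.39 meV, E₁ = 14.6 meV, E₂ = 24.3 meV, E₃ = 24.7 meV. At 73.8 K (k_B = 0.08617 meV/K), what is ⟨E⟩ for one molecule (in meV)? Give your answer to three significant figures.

5.00 meV

k_BT = 0.08617 × 73.8 K = 6.3593 meV.
Eᵢ/kT = 0.37583, 2.2959, 3.8212, 3.8841.
Z = Σ e^(−Eᵢ/kT) = e^(−0.37583) + e^(−2.2959) + e^(−3.8212) + e^(−3.8841) = 0.68672 + 0.10067 + 0.021902 + 0.020566 = 0.82986.
⟨E⟩ = Σ Eᵢ e^(−Eᵢ/kT) / Z = (2.39·0.68672 + 14.6·0.10067 + 24.3·0.021902 + 24.7·0.020566) / 0.82986 = 5.00 meV.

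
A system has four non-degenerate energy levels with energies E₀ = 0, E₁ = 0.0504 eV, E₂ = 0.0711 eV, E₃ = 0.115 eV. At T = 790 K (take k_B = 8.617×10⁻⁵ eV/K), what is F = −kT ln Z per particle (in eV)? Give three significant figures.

k_BT = 8.617×10⁻⁵ × 790 K = 0.068074 eV.
Eᵢ/kT = 0, 0.74037, 1.0445, 1.6893.
Z = Σ e^(−Eᵢ/kT) = e^(−0) + e^(−0.74037) + e^(−1.0445) + e^(−1.6893) = 1.0000 + 0.47694 + 0.35187 + 0.18465 = 2.0135.
F = −kT ln Z = −0.068074 × ln(2.0135) = −0.068074 × 0.69987 = -0.0476 eV.

-0.0476 eV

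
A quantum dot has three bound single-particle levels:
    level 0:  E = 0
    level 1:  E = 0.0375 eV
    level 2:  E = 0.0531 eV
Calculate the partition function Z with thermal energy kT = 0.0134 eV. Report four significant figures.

Z = 1.080

Eᵢ/kT = 0, 2.79851, 3.96269.
Z = Σ e^(−Eᵢ/kT) = e^(−0) + e^(−2.79851) + e^(−3.96269) = 1.00000 + 0.0609007 + 0.0190119 = 1.07991.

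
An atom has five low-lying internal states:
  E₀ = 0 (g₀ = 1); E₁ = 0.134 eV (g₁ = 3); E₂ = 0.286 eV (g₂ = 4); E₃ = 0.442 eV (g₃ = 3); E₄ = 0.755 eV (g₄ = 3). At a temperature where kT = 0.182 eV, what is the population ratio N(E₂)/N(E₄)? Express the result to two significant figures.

n₂/n₄ = (g₂/g₄) exp[−(E₂−E₄)/kT] = (4/3) × exp(−(-0.469 eV)/(0.182 eV)) = (4/3) × exp(2.577) = 18.

18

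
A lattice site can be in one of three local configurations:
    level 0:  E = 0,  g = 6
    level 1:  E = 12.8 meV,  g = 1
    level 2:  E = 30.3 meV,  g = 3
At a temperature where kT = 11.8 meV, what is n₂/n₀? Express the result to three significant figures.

0.0384

n₂/n₀ = (g₂/g₀) exp[−(E₂−E₀)/kT] = (3/6) × exp(−(30.3 meV)/(11.8 meV)) = (3/6) × exp(-2.5678) = 0.0384.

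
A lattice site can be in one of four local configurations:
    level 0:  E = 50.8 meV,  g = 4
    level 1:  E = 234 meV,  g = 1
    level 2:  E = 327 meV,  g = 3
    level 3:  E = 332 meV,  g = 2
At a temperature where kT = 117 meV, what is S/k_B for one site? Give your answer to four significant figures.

Eᵢ/kT = 0.434188, 2.00000, 2.79487, 2.83761.
Z = Σ gᵢe^(−Eᵢ/kT) = 4·e^(−0.434188) + 1·e^(−2.00000) + 3·e^(−2.79487) + 2·e^(−2.83761) = 2.59116 + 0.135335 + 0.183368 + 0.117131 = 3.02699.
⟨E⟩ = Σ EᵢPᵢ = 86.6036 meV.
S/k_B = ln Z + ⟨E⟩/kT = ln(3.02699) + 86.6036/117 = 1.10757 + 0.740202 = 1.848.

1.848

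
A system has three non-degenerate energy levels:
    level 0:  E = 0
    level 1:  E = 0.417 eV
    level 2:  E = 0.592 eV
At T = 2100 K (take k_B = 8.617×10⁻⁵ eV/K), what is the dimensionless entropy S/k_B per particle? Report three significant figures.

k_BT = 8.617×10⁻⁵ × 2100 K = 0.18096 eV.
Eᵢ/kT = 0, 2.3044, 3.2714.
Z = Σ e^(−Eᵢ/kT) = e^(−0) + e^(−2.3044) + e^(−3.2714) = 1.0000 + 0.099819 + 0.037953 = 1.1378.
⟨E⟩ = Σ EᵢPᵢ = 0.056330 eV.
S/k_B = ln Z + ⟨E⟩/kT = ln(1.1378) + 0.056330/0.18096 = 0.12910 + 0.31128 = 0.440.

0.440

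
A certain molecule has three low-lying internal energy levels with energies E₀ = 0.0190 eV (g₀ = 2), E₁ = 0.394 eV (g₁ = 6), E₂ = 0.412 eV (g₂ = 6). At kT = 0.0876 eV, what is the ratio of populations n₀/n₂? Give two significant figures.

n₀/n₂ = (g₀/g₂) exp[−(E₀−E₂)/kT] = (2/6) × exp(−(-0.3930 eV)/(0.0876 eV)) = (2/6) × exp(4.486) = 30.

30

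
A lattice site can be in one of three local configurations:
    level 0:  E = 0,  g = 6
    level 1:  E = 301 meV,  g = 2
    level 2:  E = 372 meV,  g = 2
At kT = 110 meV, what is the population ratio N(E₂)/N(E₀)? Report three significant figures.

0.0113

n₂/n₀ = (g₂/g₀) exp[−(E₂−E₀)/kT] = (2/6) × exp(−(372 meV)/(110 meV)) = (2/6) × exp(-3.3818) = 0.0113.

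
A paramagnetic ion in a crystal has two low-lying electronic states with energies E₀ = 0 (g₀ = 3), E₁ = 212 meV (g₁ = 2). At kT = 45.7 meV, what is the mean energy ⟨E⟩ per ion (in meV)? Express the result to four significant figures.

Eᵢ/kT = 0, 4.63895.
Z = Σ gᵢe^(−Eᵢ/kT) = 3·e^(−0) + 2·e^(−4.63895) = 3.00000 + 0.0193357 = 3.01934.
⟨E⟩ = Σ Eᵢ gᵢe^(−Eᵢ/kT) / Z = (0·3.00000 + 212·0.0193357) / 3.01934 = 1.358 meV.

1.358 meV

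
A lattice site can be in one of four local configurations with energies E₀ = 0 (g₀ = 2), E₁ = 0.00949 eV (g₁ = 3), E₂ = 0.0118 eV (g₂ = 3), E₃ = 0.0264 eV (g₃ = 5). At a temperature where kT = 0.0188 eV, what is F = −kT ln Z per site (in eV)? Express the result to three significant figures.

-0.0356 eV

Eᵢ/kT = 0, 0.50479, 0.62766, 1.4043.
Z = Σ gᵢe^(−Eᵢ/kT) = 2·e^(−0) + 3·e^(−0.50479) + 3·e^(−0.62766) + 5·e^(−1.4043) = 2.0000 + 1.8109 + 1.6015 + 1.2277 = 6.6401.
F = −kT ln Z = −0.0188 × ln(6.6401) = −0.0188 × 1.8931 = -0.0356 eV.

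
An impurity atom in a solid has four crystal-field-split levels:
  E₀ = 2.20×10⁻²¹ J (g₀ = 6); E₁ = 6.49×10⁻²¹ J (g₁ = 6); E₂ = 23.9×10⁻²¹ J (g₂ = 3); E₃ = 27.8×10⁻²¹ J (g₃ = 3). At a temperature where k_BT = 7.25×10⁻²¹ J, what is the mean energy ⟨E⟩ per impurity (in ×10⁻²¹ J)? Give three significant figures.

Eᵢ/kT = 0.30345, 0.89517, 3.2966, 3.8345.
Z = Σ gᵢe^(−Eᵢ/kT) = 6·e^(−0.30345) + 6·e^(−0.89517) + 3·e^(−3.2966) + 3·e^(−3.8345) = 4.4296 + 2.4512 + 0.11103 + 0.064836 = 7.0567.
⟨E⟩ = Σ Eᵢ gᵢe^(−Eᵢ/kT) / Z = (2.20·4.4296 + 6.49·2.4512 + 23.9·0.11103 + 27.8·0.064836) / 7.0567 = 4.27 ×10⁻²¹ J.

4.27 ×10⁻²¹ J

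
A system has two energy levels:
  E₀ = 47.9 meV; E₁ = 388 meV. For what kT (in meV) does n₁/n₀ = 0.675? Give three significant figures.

n₁/n₀ = exp[−(E₁−E₀)/kT] = 0.675.
⇒ (E₁−E₀)/kT = ln(1/0.675) = ln(1.4815) = 0.39306.
kT = 340.1 meV / 0.39306 = 865 meV.

865 meV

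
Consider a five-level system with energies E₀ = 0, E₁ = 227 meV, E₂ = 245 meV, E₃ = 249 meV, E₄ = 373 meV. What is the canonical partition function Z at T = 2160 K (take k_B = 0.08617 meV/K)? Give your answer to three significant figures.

k_BT = 0.08617 × 2160 K = 186.13 meV.
Eᵢ/kT = 0, 1.2196, 1.3163, 1.3378, 2.0040.
Z = Σ e^(−Eᵢ/kT) = e^(−0) + e^(−1.2196) + e^(−1.3163) + e^(−1.3378) + e^(−2.0040) = 1.0000 + 0.29535 + 0.26813 + 0.26242 + 0.13480 = 1.9607.

Z = 1.96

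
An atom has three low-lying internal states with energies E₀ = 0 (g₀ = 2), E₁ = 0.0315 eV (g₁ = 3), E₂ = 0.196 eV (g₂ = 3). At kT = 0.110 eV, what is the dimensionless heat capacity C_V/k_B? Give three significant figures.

0.270

Eᵢ/kT = 0, 0.28636, 1.7818.
Z = Σ gᵢe^(−Eᵢ/kT) = 2·e^(−0) + 3·e^(−0.28636) + 3·e^(−1.7818) = 2.0000 + 2.2530 + 0.50500 = 4.7580.
⟨E⟩ = 0.035719 eV, ⟨E²⟩ = 0.0045472 eV².
C_V/k_B = (⟨E²⟩ − ⟨E⟩²)/(kT)² = (0.0045472 − 0.0012758)/0.012100 = 0.270.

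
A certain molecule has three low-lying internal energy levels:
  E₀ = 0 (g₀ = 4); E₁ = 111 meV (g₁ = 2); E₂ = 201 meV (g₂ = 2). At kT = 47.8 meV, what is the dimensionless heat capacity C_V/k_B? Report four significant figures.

0.3562

Eᵢ/kT = 0, 2.32218, 4.20502.
Z = Σ gᵢe^(−Eᵢ/kT) = 4·e^(−0) + 2·e^(−2.32218) + 2·e^(−4.20502) = 4.00000 + 0.196119 + 0.0298410 = 4.22596.
⟨E⟩ = 6.57064 meV, ⟨E²⟩ = 857.081 meV².
C_V/k_B = (⟨E²⟩ − ⟨E⟩²)/(kT)² = (857.081 − 43.1733)/2284.84 = 0.3562.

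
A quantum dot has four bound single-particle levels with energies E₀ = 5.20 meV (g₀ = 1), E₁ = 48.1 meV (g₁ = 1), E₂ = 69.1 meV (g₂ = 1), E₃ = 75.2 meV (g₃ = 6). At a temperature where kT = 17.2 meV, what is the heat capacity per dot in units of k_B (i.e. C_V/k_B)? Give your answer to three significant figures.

Eᵢ/kT = 0.30233, 2.7965, 4.0174, 4.3721.
Z = Σ gᵢe^(−Eᵢ/kT) = 1·e^(−0.30233) + 1·e^(−2.7965) + 1·e^(−4.0174) + 6·e^(−4.3721) = 0.73909 + 0.061023 + 0.018000 + 0.075748 = 0.89386.
⟨E⟩ = 15.348 meV, ⟨E²⟩ = 755.68 meV².
C_V/k_B = (⟨E²⟩ − ⟨E⟩²)/(kT)² = (755.68 − 235.56)/295.84 = 1.76.

1.76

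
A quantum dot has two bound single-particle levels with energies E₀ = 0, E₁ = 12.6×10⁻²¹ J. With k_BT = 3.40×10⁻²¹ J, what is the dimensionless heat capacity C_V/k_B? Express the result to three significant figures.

0.322

Eᵢ/kT = 0, 3.7059.
Z = Σ e^(−Eᵢ/kT) = e^(−0) + e^(−3.7059) = 1.0000 + 0.024578 = 1.0246.
⟨E⟩ = 0.30225, ⟨E²⟩ = 3.8083.
C_V/k_B = (⟨E²⟩ − ⟨E⟩²)/(kT)² = (3.8083 − 0.091355)/11.560 = 0.322.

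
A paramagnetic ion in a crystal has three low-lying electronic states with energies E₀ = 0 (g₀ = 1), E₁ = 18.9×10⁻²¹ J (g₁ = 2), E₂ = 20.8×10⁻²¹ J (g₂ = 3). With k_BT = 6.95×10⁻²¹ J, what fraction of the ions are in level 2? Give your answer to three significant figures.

0.117

Eᵢ/kT = 0, 2.7194, 2.9928.
Z = Σ gᵢe^(−Eᵢ/kT) = 1·e^(−0) + 2·e^(−2.7194) + 3·e^(−2.9928) = 1.0000 + 0.13183 + 0.15044 = 1.2823.
P₂ = g₂ e^(−E₂/kT) / Z = 0.15044/1.2823 = 0.117.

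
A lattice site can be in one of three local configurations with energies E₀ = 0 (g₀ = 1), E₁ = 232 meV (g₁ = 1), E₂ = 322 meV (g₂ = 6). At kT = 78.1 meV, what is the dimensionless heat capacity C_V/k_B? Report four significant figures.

Eᵢ/kT = 0, 2.97055, 4.12292.
Z = Σ gᵢe^(−Eᵢ/kT) = 1·e^(−0) + 1·e^(−2.97055) + 6·e^(−4.12292) = 1.00000 + 0.0512751 + 0.0971829 = 1.14846.
⟨E⟩ = 37.6058 meV, ⟨E²⟩ = 11176.8 meV².
C_V/k_B = (⟨E²⟩ − ⟨E⟩²)/(kT)² = (11176.8 − 1414.20)/6099.61 = 1.601.

1.601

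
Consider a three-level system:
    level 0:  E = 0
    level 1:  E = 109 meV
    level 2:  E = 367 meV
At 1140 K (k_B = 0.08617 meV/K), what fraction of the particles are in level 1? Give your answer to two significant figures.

0.24

k_BT = 0.08617 × 1140 K = 98.23 meV.
Eᵢ/kT = 0, 1.110, 3.736.
Z = Σ e^(−Eᵢ/kT) = e^(−0) + e^(−1.110) + e^(−3.736) = 1.000 + 0.3296 + 0.02385 = 1.353.
P₁ = e^(−E₁/kT) / Z = 0.3296/1.353 = 0.24.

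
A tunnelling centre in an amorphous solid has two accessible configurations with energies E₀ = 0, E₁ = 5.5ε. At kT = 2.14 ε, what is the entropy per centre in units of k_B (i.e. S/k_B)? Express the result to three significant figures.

0.256

Eᵢ/kT = 0, 2.5701.
Z = Σ e^(−Eᵢ/kT) = e^(−0) + e^(−2.5701) = 1.0000 + 0.076528 = 1.0765.
⟨E⟩ = Σ EᵢPᵢ = 0.39099 ε.
S/k_B = ln Z + ⟨E⟩/kT = ln(1.0765) + 0.39099/2.14 = 0.073715 + 0.18271 = 0.256.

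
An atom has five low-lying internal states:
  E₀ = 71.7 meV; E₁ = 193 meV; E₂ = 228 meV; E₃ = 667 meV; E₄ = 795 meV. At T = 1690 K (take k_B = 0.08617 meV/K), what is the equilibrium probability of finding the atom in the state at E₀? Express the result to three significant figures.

k_BT = 0.08617 × 1690 K = 145.63 meV.
Eᵢ/kT = 0.49234, 1.3253, 1.5656, 4.5801, 5.4590.
Z = Σ e^(−Eᵢ/kT) = e^(−0.49234) + e^(−1.3253) + e^(−1.5656) + e^(−4.5801) + e^(−5.4590) = 0.61119 + 0.26572 + 0.20896 + 0.010254 + 0.0042578 = 1.1004.
P₀ = e^(−E₀/kT) / Z = 0.61119/1.1004 = 0.555.

0.555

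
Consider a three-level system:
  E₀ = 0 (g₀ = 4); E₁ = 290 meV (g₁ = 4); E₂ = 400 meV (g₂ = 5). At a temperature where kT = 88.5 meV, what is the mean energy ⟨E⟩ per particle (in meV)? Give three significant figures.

Eᵢ/kT = 0, 3.2768, 4.5198.
Z = Σ gᵢe^(−Eᵢ/kT) = 4·e^(−0) + 4·e^(−3.2768) + 5·e^(−4.5198) = 4.0000 + 0.15100 + 0.054456 = 4.2055.
⟨E⟩ = Σ Eᵢ gᵢe^(−Eᵢ/kT) / Z = (0·4.0000 + 290·0.15100 + 400·0.054456) / 4.2055 = 15.6 meV.

15.6 meV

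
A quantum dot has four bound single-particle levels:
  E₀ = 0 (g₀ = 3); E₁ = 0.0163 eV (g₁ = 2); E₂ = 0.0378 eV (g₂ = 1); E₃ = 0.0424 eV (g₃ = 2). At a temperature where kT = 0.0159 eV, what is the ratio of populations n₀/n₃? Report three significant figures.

21.6

n₀/n₃ = (g₀/g₃) exp[−(E₀−E₃)/kT] = (3/2) × exp(−(-0.0424 eV)/(0.0159 eV)) = (3/2) × exp(2.6667) = 21.6.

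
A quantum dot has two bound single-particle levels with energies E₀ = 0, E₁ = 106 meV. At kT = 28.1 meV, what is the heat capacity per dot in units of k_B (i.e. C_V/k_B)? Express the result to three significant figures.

0.313

Eᵢ/kT = 0, 3.7722.
Z = Σ e^(−Eᵢ/kT) = e^(−0) + e^(−3.7722) = 1.0000 + 0.023001 = 1.0230.
⟨E⟩ = 2.3833 meV, ⟨E²⟩ = 252.63 meV².
C_V/k_B = (⟨E²⟩ − ⟨E⟩²)/(kT)² = (252.63 − 5.6801)/789.61 = 0.313.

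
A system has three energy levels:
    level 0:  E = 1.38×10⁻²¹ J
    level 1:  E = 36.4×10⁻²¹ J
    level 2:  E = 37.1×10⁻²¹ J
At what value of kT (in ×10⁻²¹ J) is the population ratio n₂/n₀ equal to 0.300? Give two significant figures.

30 ×10⁻²¹ J

n₂/n₀ = exp[−(E₂−E₀)/kT] = 0.300.
⇒ (E₂−E₀)/kT = ln(1/0.300) = ln(3.333) = 1.204.
kT = 35.72 ×10⁻²¹ J / 1.204 = 30 ×10⁻²¹ J.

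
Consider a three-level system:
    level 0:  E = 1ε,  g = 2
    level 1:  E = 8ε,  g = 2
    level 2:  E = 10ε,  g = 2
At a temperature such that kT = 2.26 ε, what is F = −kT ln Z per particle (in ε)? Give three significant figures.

Eᵢ/kT = 0.44248, 3.5398, 4.4248.
Z = Σ gᵢe^(−Eᵢ/kT) = 2·e^(−0.44248) + 2·e^(−3.5398) + 2·e^(−4.4248) = 1.2849 + 0.058038 + 0.023953 = 1.3669.
F = −kT ln Z = −2.26 × ln(1.3669) = −2.26 × 0.31255 = -0.706 ε.

-0.706 ε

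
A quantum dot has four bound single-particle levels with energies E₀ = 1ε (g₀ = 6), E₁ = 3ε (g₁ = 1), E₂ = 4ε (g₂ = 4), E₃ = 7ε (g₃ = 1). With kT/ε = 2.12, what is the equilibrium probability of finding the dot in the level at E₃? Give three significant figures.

0.00795

Eᵢ/kT = 0.47170, 1.4151, 1.8868, 3.3019.
Z = Σ gᵢe^(−Eᵢ/kT) = 6·e^(−0.47170) + 1·e^(−1.4151) + 4·e^(−1.8868) + 1·e^(−3.3019) = 3.7436 + 0.24290 + 0.60622 + 0.036813 = 4.6295.
P₃ = g₃ e^(−E₃/kT) / Z = 0.036813/4.6295 = 0.00795.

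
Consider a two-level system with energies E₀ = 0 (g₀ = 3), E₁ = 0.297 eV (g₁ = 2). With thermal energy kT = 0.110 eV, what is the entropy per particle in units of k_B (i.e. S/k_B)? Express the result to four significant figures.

1.258

Eᵢ/kT = 0, 2.70000.
Z = Σ gᵢe^(−Eᵢ/kT) = 3·e^(−0) + 2·e^(−2.70000) = 3.00000 + 0.134411 = 3.13441.
⟨E⟩ = Σ EᵢPᵢ = 0.0127361 eV.
S/k_B = ln Z + ⟨E⟩/kT = ln(3.13441) + 0.0127361/0.110 = 1.14244 + 0.115783 = 1.258.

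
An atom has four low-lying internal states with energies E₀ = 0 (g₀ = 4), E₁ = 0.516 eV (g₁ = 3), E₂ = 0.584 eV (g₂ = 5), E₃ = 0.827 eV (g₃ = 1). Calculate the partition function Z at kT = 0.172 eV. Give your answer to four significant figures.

Z = 4.325

Eᵢ/kT = 0, 3.00000, 3.39535, 4.80814.
Z = Σ gᵢe^(−Eᵢ/kT) = 4·e^(−0) + 3·e^(−3.00000) + 5·e^(−3.39535) + 1·e^(−4.80814) = 4.00000 + 0.149361 + 0.167644 + 0.00816303 = 4.32517.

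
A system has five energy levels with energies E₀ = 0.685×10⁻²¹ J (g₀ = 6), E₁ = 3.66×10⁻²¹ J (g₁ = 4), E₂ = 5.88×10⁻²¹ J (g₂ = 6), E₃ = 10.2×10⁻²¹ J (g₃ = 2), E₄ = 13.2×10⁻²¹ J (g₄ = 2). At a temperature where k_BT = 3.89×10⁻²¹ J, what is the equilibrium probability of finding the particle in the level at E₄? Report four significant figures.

Eᵢ/kT = 0.176093, 0.940874, 1.51157, 2.62211, 3.39332.
Z = Σ gᵢe^(−Eᵢ/kT) = 6·e^(−0.176093) + 4·e^(−0.940874) + 6·e^(−1.51157) + 2·e^(−2.62211) + 2·e^(−3.39332) = 5.03124 + 1.56115 + 1.32338 + 0.145299 + 0.0671939 = 8.12826.
P₄ = g₄ e^(−E₄/kT) / Z = 0.0671939/8.12826 = 0.008267.

0.008267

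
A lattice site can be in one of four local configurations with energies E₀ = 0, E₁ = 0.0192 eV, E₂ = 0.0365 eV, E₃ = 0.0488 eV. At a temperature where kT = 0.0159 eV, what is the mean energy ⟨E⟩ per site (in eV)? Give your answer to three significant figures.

Eᵢ/kT = 0, 1.2075, 2.2956, 3.0692.
Z = Σ e^(−Eᵢ/kT) = e^(−0) + e^(−1.2075) + e^(−2.2956) + e^(−3.0692) = 1.0000 + 0.29894 + 0.10070 + 0.046458 = 1.4461.
⟨E⟩ = Σ Eᵢ e^(−Eᵢ/kT) / Z = (0·1.0000 + 0.0192·0.29894 + 0.0365·0.10070 + 0.0488·0.046458) / 1.4461 = 0.00808 eV.

0.00808 eV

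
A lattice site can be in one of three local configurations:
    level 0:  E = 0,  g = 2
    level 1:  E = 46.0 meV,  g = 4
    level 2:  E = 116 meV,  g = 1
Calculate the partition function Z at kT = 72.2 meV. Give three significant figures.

Eᵢ/kT = 0, 0.63712, 1.6066.
Z = Σ gᵢe^(−Eᵢ/kT) = 2·e^(−0) + 4·e^(−0.63712) + 1·e^(−1.6066) = 2.0000 + 2.1153 + 0.20057 = 4.3159.

Z = 4.32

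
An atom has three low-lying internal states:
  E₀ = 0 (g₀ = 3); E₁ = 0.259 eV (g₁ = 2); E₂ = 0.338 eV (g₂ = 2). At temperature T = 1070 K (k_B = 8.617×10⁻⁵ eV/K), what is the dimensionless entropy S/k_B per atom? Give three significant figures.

1.32

k_BT = 8.617×10⁻⁵ × 1070 K = 0.092202 eV.
Eᵢ/kT = 0, 2.8090, 3.6659.
Z = Σ gᵢe^(−Eᵢ/kT) = 3·e^(−0) + 2·e^(−2.8090) + 2·e^(−3.6659) = 3.0000 + 0.12053 + 0.051162 = 3.1717.
⟨E⟩ = Σ EᵢPᵢ = 0.015295 eV.
S/k_B = ln Z + ⟨E⟩/kT = ln(3.1717) + 0.015295/0.092202 = 1.1543 + 0.16589 = 1.32.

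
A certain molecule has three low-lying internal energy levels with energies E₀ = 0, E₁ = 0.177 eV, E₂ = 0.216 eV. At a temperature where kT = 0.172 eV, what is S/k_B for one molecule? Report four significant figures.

0.9378

Eᵢ/kT = 0, 1.02907, 1.25581.
Z = Σ e^(−Eᵢ/kT) = e^(−0) + e^(−1.02907) + e^(−1.25581) = 1.00000 + 0.357339 + 0.284845 = 1.64218.
⟨E⟩ = Σ EᵢPᵢ = 0.0759816 eV.
S/k_B = ln Z + ⟨E⟩/kT = ln(1.64218) + 0.0759816/0.172 = 0.496025 + 0.441753 = 0.9378.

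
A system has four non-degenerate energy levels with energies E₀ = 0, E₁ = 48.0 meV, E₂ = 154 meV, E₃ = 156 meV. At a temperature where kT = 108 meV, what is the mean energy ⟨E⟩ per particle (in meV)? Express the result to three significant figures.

49.4 meV

Eᵢ/kT = 0, 0.44444, 1.4259, 1.4444.
Z = Σ e^(−Eᵢ/kT) = e^(−0) + e^(−0.44444) + e^(−1.4259) + e^(−1.4444) = 1.0000 + 0.64118 + 0.24029 + 0.23589 = 2.1174.
⟨E⟩ = Σ Eᵢ e^(−Eᵢ/kT) / Z = (0·1.0000 + 48.0·0.64118 + 154·0.24029 + 156·0.23589) / 2.1174 = 49.4 meV.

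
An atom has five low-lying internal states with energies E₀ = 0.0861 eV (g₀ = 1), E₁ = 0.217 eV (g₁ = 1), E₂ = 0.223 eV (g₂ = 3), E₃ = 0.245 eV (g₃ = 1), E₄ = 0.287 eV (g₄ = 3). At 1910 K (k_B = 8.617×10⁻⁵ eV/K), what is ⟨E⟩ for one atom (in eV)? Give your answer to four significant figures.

0.2045 eV

k_BT = 8.617×10⁻⁵ × 1910 K = 0.164585 eV.
Eᵢ/kT = 0.523134, 1.31847, 1.35492, 1.48859, 1.74378.
Z = Σ gᵢe^(−Eᵢ/kT) = 1·e^(−0.523134) + 1·e^(−1.31847) + 3·e^(−1.35492) + 1·e^(−1.48859) + 3·e^(−1.74378) = 0.592660 + 0.267544 + 0.773904 + 0.225691 + 0.524575 = 2.38437.
⟨E⟩ = Σ Eᵢ gᵢe^(−Eᵢ/kT) / Z = (0.0861·0.592660 + 0.217·0.267544 + 0.223·0.773904 + 0.245·0.225691 + 0.287·0.524575) / 2.38437 = 0.2045 eV.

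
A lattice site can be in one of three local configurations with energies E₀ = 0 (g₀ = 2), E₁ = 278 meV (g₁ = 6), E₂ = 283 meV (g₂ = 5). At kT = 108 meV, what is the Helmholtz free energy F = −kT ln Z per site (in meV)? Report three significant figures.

-112 meV

Eᵢ/kT = 0, 2.5741, 2.6204.
Z = Σ gᵢe^(−Eᵢ/kT) = 2·e^(−0) + 6·e^(−2.5741) + 5·e^(−2.6204) = 2.0000 + 0.45733 + 0.36387 = 2.8212.
F = −kT ln Z = −108 × ln(2.8212) = −108 × 1.0372 = -112 meV.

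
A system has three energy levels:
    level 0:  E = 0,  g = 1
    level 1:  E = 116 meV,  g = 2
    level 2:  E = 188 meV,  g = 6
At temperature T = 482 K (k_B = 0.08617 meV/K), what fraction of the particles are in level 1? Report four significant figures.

k_BT = 0.08617 × 482 K = 41.5339 meV.
Eᵢ/kT = 0, 2.79290, 4.52642.
Z = Σ gᵢe^(−Eᵢ/kT) = 1·e^(−0) + 2·e^(−2.79290) + 6·e^(−4.52642) = 1.00000 + 0.122487 + 0.0649160 = 1.18740.
P₁ = g₁ e^(−E₁/kT) / Z = 0.122487/1.18740 = 0.1032.

0.1032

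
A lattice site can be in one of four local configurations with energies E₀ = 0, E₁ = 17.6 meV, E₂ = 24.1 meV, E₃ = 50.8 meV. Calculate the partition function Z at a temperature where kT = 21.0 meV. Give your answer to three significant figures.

Eᵢ/kT = 0, 0.83810, 1.1476, 2.4190.
Z = Σ e^(−Eᵢ/kT) = e^(−0) + e^(−0.83810) + e^(−1.1476) + e^(−2.4190) = 1.0000 + 0.43253 + 0.31740 + 0.089011 = 1.8389.

Z = 1.84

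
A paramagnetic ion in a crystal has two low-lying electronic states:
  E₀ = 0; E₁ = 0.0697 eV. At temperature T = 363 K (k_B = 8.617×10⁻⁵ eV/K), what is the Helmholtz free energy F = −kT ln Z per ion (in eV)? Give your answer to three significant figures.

-0.00320 eV

k_BT = 8.617×10⁻⁵ × 363 K = 0.031280 eV.
Eᵢ/kT = 0, 2.2283.
Z = Σ e^(−Eᵢ/kT) = e^(−0) + e^(−2.2283) = 1.0000 + 0.10771 = 1.1077.
F = −kT ln Z = −0.031280 × ln(1.1077) = −0.031280 × 0.10229 = -0.00320 eV.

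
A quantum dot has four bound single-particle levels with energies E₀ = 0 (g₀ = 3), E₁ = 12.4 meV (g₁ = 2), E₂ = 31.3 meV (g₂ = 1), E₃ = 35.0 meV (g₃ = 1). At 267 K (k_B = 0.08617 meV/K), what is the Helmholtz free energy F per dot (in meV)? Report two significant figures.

k_BT = 0.08617 × 267 K = 23.01 meV.
Eᵢ/kT = 0, 0.5389, 1.360, 1.521.
Z = Σ gᵢe^(−Eᵢ/kT) = 3·e^(−0) + 2·e^(−0.5389) + 1·e^(−1.360) + 1·e^(−1.521) = 3.000 + 1.167 + 0.2567 + 0.2185 = 4.642.
F = −kT ln Z = −23.01 × ln(4.642) = −23.01 × 1.535 = -35 meV.

-35 meV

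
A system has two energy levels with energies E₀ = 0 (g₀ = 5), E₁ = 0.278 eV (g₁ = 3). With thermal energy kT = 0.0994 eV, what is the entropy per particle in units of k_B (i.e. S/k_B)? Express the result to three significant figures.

1.74

Eᵢ/kT = 0, 2.7968.
Z = Σ gᵢe^(−Eᵢ/kT) = 5·e^(−0) + 3·e^(−2.7968) = 5.0000 + 0.18301 = 5.1830.
⟨E⟩ = Σ EᵢPᵢ = 0.0098161 eV.
S/k_B = ln Z + ⟨E⟩/kT = ln(5.1830) + 0.0098161/0.0994 = 1.6454 + 0.098754 = 1.74.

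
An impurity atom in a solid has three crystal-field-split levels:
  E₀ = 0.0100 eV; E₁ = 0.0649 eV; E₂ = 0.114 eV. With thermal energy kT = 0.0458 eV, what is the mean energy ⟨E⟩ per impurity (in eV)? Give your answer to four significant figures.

Eᵢ/kT = 0.218341, 1.41703, 2.48908.
Z = Σ e^(−Eᵢ/kT) = e^(−0.218341) + e^(−1.41703) + e^(−2.48908) = 0.803851 + 0.242433 + 0.0829863 = 1.12927.
⟨E⟩ = Σ Eᵢ e^(−Eᵢ/kT) / Z = (0.0100·0.803851 + 0.0649·0.242433 + 0.114·0.0829863) / 1.12927 = 0.02943 eV.

0.02943 eV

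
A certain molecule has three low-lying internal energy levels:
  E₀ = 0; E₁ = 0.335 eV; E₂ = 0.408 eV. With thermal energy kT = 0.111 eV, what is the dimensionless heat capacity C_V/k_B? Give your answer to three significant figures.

Eᵢ/kT = 0, 3.0180, 3.6757.
Z = Σ e^(−Eᵢ/kT) = e^(−0) + e^(−3.0180) + e^(−3.6757) = 1.0000 + 0.048899 + 0.025332 = 1.0742.
⟨E⟩ = 0.024871 eV, ⟨E²⟩ = 0.0090342 eV².
C_V/k_B = (⟨E²⟩ − ⟨E⟩²)/(kT)² = (0.0090342 − 0.00061857)/0.012321 = 0.683.

0.683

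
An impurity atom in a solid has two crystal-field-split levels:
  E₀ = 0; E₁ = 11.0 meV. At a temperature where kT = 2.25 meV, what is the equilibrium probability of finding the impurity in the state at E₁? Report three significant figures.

Eᵢ/kT = 0, 4.8889.
Z = Σ e^(−Eᵢ/kT) = e^(−0) + e^(−4.8889) = 1.0000 + 0.0075297 = 1.0075.
P₁ = e^(−E₁/kT) / Z = 0.0075297/1.0075 = 0.00747.

0.00747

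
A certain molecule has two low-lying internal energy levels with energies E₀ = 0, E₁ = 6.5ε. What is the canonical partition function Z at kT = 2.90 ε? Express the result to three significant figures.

Z = 1.11

Eᵢ/kT = 0, 2.2414.
Z = Σ e^(−Eᵢ/kT) = e^(−0) + e^(−2.2414) = 1.0000 + 0.10631 = 1.1063.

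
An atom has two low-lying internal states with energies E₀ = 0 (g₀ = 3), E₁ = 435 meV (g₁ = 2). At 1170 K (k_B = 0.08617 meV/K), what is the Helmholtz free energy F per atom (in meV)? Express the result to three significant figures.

k_BT = 0.08617 × 1170 K = 100.82 meV.
Eᵢ/kT = 0, 4.3146.
Z = Σ gᵢe^(−Eᵢ/kT) = 3·e^(−0) + 2·e^(−4.3146) = 3.0000 + 0.026744 = 3.0267.
F = −kT ln Z = −100.82 × ln(3.0267) = −100.82 × 1.1075 = -112 meV.

-112 meV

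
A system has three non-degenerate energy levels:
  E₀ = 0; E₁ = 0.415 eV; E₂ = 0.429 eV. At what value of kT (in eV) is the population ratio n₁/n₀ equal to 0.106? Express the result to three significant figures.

n₁/n₀ = exp[−(E₁−E₀)/kT] = 0.106.
⇒ (E₁−E₀)/kT = ln(1/0.106) = ln(9.4340) = 2.2443.
kT = 0.415 eV / 2.2443 = 0.185 eV.

0.185 eV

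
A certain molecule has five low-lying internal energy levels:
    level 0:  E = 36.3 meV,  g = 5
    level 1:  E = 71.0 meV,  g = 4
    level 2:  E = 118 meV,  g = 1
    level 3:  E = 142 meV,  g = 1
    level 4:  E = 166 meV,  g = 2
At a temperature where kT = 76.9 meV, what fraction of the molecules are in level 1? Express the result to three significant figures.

0.299

Eᵢ/kT = 0.47204, 0.92328, 1.5345, 1.8466, 2.1586.
Z = Σ gᵢe^(−Eᵢ/kT) = 5·e^(−0.47204) + 4·e^(−0.92328) + 1·e^(−1.5345) + 1·e^(−1.8466) + 2·e^(−2.1586) = 3.1186 + 1.5889 + 0.21556 + 0.15777 + 0.23097 = 5.3118.
P₁ = g₁ e^(−E₁/kT) / Z = 1.5889/5.3118 = 0.299.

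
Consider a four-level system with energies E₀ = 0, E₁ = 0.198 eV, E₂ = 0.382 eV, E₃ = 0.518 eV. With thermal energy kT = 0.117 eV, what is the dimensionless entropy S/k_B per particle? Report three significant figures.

Eᵢ/kT = 0, 1.6923, 3.2650, 4.4274.
Z = Σ e^(−Eᵢ/kT) = e^(−0) + e^(−1.6923) + e^(−3.2650) + e^(−4.4274) = 1.0000 + 0.18410 + 0.038197 + 0.011946 = 1.2342.
⟨E⟩ = Σ EᵢPᵢ = 0.046371 eV.
S/k_B = ln Z + ⟨E⟩/kT = ln(1.2342) + 0.046371/0.117 = 0.21042 + 0.39633 = 0.607.

0.607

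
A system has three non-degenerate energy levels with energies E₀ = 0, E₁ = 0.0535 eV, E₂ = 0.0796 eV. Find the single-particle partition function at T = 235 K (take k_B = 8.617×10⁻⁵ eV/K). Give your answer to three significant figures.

k_BT = 8.617×10⁻⁵ × 235 K = 0.020250 eV.
Eᵢ/kT = 0, 2.6420, 3.9309.
Z = Σ e^(−Eᵢ/kT) = e^(−0) + e^(−2.6420) + e^(−3.9309) = 1.0000 + 0.071219 + 0.019626 = 1.0908.

Z = 1.09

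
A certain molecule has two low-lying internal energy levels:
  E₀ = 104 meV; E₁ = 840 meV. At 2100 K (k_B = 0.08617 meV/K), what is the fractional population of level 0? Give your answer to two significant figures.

k_BT = 0.08617 × 2100 K = 181.0 meV.
Eᵢ/kT = 0.5746, 4.641.
Z = Σ e^(−Eᵢ/kT) = e^(−0.5746) + e^(−4.641) = 0.5629 + 0.009648 = 0.5725.
P₀ = e^(−E₀/kT) / Z = 0.5629/0.5725 = 0.98.

0.98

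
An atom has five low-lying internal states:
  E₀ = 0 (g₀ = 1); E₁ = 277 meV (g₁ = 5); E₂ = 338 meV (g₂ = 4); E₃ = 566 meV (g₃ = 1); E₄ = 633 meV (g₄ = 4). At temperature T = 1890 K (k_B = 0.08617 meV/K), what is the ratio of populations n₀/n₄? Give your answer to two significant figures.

k_BT = 0.08617 × 1890 K = 162.9 meV.
n₀/n₄ = (g₀/g₄) exp[−(E₀−E₄)/kT] = (1/4) × exp(−(-633 meV)/(162.9 meV)) = (1/4) × exp(3.886) = 12.

12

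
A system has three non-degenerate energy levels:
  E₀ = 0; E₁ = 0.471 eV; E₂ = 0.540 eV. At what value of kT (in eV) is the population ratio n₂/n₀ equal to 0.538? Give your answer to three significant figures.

n₂/n₀ = exp[−(E₂−E₀)/kT] = 0.538.
⇒ (E₂−E₀)/kT = ln(1/0.538) = ln(1.8587) = 0.61988.
kT = 0.540 eV / 0.61988 = 0.871 eV.

0.871 eV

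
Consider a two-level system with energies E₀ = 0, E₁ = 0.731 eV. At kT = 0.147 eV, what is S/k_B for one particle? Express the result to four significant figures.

Eᵢ/kT = 0, 4.97279.
Z = Σ e^(−Eᵢ/kT) = e^(−0) + e^(−4.97279) = 1.00000 + 0.00692380 = 1.00692.
⟨E⟩ = Σ EᵢPᵢ = 0.00502651 eV.
S/k_B = ln Z + ⟨E⟩/kT = ln(1.00692) + 0.00502651/0.147 = 0.00689617 + 0.0341939 = 0.04109.

0.04109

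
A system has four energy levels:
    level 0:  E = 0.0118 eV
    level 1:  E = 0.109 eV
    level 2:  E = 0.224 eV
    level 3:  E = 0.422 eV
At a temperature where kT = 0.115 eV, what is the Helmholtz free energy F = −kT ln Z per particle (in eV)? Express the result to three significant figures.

-0.0434 eV

Eᵢ/kT = 0.10261, 0.94783, 1.9478, 3.6696.
Z = Σ e^(−Eᵢ/kT) = e^(−0.10261) + e^(−0.94783) + e^(−1.9478) + e^(−3.6696) = 0.90248 + 0.38758 + 0.14259 + 0.025487 = 1.4581.
F = −kT ln Z = −0.115 × ln(1.4581) = −0.115 × 0.37713 = -0.0434 eV.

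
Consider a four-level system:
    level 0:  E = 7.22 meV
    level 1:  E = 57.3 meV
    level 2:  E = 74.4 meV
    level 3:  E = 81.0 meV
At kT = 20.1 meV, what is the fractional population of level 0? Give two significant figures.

0.87

Eᵢ/kT = 0.3592, 2.851, 3.701, 4.030.
Z = Σ e^(−Eᵢ/kT) = e^(−0.3592) + e^(−2.851) + e^(−3.701) + e^(−4.030) = 0.6982 + 0.05779 + 0.02470 + 0.01777 = 0.7985.
P₀ = e^(−E₀/kT) / Z = 0.6982/0.7985 = 0.87.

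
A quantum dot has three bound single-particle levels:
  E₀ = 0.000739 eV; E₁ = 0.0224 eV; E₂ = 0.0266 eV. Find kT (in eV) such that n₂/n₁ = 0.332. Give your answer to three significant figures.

n₂/n₁ = exp[−(E₂−E₁)/kT] = 0.332.
⇒ (E₂−E₁)/kT = ln(1/0.332) = ln(3.0120) = 1.1026.
kT = 0.0042 eV / 1.1026 = 0.00381 eV.

0.00381 eV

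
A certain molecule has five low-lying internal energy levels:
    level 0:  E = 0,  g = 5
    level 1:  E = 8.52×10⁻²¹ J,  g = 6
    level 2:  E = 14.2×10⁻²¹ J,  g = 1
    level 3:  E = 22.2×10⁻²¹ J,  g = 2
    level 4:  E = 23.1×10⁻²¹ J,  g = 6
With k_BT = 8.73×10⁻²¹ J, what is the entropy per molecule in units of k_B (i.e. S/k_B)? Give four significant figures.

Eᵢ/kT = 0, 0.975945, 1.62658, 2.54296, 2.64605.
Z = Σ gᵢe^(−Eᵢ/kT) = 5·e^(−0) + 6·e^(−0.975945) + 1·e^(−1.62658) + 2·e^(−2.54296) + 6·e^(−2.64605) = 5.00000 + 2.26102 + 0.196601 + 0.157267 + 0.425585 = 8.04047.
⟨E⟩ = Σ EᵢPᵢ = 4.39999 ×10⁻²¹ J.
S/k_B = ln Z + ⟨E⟩/kT = ln(8.04047) + 4.39999/8.73 = 2.08449 + 0.504008 = 2.588.

2.588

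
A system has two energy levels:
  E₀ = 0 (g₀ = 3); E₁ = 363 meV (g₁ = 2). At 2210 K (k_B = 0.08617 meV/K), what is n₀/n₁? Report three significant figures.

10.1

k_BT = 0.08617 × 2210 K = 190.44 meV.
n₀/n₁ = (g₀/g₁) exp[−(E₀−E₁)/kT] = (3/2) × exp(−(-363 meV)/(190.44 meV)) = (3/2) × exp(1.9061) = 10.1.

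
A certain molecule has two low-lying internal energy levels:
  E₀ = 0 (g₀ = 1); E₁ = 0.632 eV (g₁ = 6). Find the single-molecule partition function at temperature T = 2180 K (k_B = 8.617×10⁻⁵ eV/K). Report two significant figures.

k_BT = 8.617×10⁻⁵ × 2180 K = 0.1879 eV.
Eᵢ/kT = 0, 3.363.
Z = Σ gᵢe^(−Eᵢ/kT) = 1·e^(−0) + 6·e^(−3.363) = 1.000 + 0.2078 = 1.208.

Z = 1.2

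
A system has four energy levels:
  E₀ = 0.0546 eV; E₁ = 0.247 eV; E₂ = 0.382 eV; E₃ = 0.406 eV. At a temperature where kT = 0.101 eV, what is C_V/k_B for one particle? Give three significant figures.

0.906

Eᵢ/kT = 0.54059, 2.4455, 3.7822, 4.0198.
Z = Σ e^(−Eᵢ/kT) = e^(−0.54059) + e^(−2.4455) + e^(−3.7822) + e^(−4.0198) = 0.58240 + 0.086683 + 0.022773 + 0.017957 = 0.70981.
⟨E⟩ = 0.097490 eV, ⟨E²⟩ = 0.018748 eV².
C_V/k_B = (⟨E²⟩ − ⟨E⟩²)/(kT)² = (0.018748 − 0.0095043)/0.010201 = 0.906.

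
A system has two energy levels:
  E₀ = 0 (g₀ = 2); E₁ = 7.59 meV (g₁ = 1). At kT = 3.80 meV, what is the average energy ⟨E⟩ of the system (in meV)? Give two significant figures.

Eᵢ/kT = 0, 1.997.
Z = Σ gᵢe^(−Eᵢ/kT) = 2·e^(−0) + 1·e^(−1.997) = 2.000 + 0.1357 = 2.136.
⟨E⟩ = Σ Eᵢ gᵢe^(−Eᵢ/kT) / Z = (0·2.000 + 7.59·0.1357) / 2.136 = 0.48 meV.

0.48 meV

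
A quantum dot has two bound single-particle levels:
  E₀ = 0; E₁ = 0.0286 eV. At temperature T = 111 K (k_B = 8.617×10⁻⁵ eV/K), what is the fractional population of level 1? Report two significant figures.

0.048

k_BT = 8.617×10⁻⁵ × 111 K = 0.009565 eV.
Eᵢ/kT = 0, 2.990.
Z = Σ e^(−Eᵢ/kT) = e^(−0) + e^(−2.990) = 1.000 + 0.05029 = 1.050.
P₁ = e^(−E₁/kT) / Z = 0.05029/1.050 = 0.048.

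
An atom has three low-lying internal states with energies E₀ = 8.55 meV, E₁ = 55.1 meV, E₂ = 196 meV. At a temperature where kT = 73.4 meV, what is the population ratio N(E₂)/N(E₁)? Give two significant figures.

0.15

n₂/n₁ = exp[−(E₂−E₁)/kT] = exp(−(140.9 meV)/(73.4 meV)) = exp(-1.920) = 0.15.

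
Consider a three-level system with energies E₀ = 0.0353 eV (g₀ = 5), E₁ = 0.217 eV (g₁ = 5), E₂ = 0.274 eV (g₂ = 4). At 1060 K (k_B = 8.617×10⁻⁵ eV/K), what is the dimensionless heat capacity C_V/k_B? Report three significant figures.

k_BT = 8.617×10⁻⁵ × 1060 K = 0.091340 eV.
Eᵢ/kT = 0.38647, 2.3757, 2.9998.
Z = Σ gᵢe^(−Eᵢ/kT) = 5·e^(−0.38647) + 5·e^(−2.3757) + 4·e^(−2.9998) = 3.3973 + 0.46475 + 0.19919 = 4.0612.
⟨E⟩ = 0.067801 eV, ⟨E²⟩ = 0.010113 eV².
C_V/k_B = (⟨E²⟩ − ⟨E⟩²)/(kT)² = (0.010113 − 0.0045970)/0.0083430 = 0.661.

0.661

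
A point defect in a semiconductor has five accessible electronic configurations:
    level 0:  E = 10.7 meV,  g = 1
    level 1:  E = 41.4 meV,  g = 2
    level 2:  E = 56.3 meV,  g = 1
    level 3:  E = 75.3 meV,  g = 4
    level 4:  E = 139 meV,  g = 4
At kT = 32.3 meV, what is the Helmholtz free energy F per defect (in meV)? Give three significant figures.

Eᵢ/kT = 0.33127, 1.2817, 1.7430, 2.3313, 4.3034.
Z = Σ gᵢe^(−Eᵢ/kT) = 1·e^(−0.33127) + 2·e^(−1.2817) + 1·e^(−1.7430) + 4·e^(−2.3313) + 4·e^(−4.3034) = 0.71801 + 0.55513 + 0.17499 + 0.38868 + 0.054090 = 1.8909.
F = −kT ln Z = −32.3 × ln(1.8909) = −32.3 × 0.63705 = -20.6 meV.

-20.6 meV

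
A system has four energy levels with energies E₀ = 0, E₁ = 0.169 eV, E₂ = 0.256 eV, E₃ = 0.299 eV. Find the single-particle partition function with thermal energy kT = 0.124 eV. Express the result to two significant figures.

Z = 1.5

Eᵢ/kT = 0, 1.363, 2.065, 2.411.
Z = Σ e^(−Eᵢ/kT) = e^(−0) + e^(−1.363) + e^(−2.065) + e^(−2.411) = 1.000 + 0.2559 + 0.1268 + 0.08973 = 1.472.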